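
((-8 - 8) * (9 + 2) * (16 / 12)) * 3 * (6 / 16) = -264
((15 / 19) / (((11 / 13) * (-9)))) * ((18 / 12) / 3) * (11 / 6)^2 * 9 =-715 / 456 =-1.57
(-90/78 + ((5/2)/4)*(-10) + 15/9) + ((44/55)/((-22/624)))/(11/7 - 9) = -23017/8580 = -2.68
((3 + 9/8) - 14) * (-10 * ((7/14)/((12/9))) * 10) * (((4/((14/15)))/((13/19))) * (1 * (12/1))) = 5065875/182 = 27834.48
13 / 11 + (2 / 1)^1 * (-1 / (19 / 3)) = 181 / 209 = 0.87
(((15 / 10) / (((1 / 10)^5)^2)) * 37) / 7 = 555000000000 / 7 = 79285714285.71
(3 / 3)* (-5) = -5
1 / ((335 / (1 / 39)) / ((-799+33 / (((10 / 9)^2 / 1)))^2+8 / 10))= 29671729 / 650000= 45.65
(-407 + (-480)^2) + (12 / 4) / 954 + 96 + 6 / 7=512180029 / 2226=230089.86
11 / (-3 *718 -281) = -11 / 2435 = -0.00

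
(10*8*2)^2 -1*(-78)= 25678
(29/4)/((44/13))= 377/176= 2.14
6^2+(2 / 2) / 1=37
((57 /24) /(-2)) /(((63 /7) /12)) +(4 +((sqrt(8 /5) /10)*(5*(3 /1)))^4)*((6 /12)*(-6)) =-15739 /300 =-52.46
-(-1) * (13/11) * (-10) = -130/11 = -11.82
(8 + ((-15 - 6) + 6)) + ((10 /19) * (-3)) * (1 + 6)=-343 /19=-18.05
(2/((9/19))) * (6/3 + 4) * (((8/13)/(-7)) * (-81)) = 16416/91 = 180.40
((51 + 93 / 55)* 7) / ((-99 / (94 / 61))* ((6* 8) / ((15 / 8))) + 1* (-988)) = -476721 / 3402718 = -0.14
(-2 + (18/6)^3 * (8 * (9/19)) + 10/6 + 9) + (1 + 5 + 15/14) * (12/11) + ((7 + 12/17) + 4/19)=858817/6783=126.61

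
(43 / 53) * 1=43 / 53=0.81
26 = 26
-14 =-14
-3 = -3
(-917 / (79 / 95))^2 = 7589023225 / 6241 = 1215994.75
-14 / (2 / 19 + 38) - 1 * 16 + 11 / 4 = -9859 / 724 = -13.62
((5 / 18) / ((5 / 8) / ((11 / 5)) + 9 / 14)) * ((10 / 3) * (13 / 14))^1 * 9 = 14300 / 1713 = 8.35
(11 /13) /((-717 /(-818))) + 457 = 4268695 /9321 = 457.97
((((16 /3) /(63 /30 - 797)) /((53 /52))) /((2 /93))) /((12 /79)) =-2546960 /1263891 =-2.02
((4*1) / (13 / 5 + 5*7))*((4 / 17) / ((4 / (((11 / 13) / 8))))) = 55 / 83096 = 0.00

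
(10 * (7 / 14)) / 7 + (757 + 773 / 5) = 31931 / 35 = 912.31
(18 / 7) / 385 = 0.01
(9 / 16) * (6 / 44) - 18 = -6309 / 352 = -17.92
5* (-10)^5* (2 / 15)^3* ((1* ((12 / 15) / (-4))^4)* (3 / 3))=-256 / 135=-1.90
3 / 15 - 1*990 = -989.80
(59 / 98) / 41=59 / 4018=0.01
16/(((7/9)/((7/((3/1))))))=48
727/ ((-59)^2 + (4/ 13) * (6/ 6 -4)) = 0.21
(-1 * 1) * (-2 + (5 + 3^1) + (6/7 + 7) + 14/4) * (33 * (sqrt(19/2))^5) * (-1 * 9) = 1433982.00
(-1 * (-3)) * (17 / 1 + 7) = 72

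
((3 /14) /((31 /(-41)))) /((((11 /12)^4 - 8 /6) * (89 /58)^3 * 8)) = 31102413696 /1989788396911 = 0.02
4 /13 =0.31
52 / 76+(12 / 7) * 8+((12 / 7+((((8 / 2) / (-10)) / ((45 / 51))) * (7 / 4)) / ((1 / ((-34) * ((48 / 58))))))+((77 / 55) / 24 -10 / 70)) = 88751923 / 2314200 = 38.35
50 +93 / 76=3893 / 76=51.22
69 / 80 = 0.86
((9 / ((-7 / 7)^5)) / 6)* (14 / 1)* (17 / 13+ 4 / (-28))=-318 / 13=-24.46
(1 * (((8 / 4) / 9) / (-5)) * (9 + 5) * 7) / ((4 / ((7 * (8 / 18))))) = -1372 / 405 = -3.39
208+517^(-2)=55596113 / 267289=208.00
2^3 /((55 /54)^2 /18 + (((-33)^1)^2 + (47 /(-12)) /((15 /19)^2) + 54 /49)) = 514382400 /69690816487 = 0.01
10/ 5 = 2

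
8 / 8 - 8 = -7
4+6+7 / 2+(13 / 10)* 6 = 213 / 10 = 21.30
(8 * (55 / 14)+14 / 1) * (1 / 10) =159 / 35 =4.54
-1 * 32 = -32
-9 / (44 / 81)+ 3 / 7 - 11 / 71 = -356329 / 21868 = -16.29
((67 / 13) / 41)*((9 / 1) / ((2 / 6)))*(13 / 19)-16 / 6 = -805 / 2337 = -0.34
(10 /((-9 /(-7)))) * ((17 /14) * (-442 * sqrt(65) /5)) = -7514 * sqrt(65) /9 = -6731.09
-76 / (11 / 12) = -912 / 11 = -82.91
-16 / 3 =-5.33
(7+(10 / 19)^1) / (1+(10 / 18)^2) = 11583 / 2014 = 5.75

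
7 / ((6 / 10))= 35 / 3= 11.67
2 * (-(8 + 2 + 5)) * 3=-90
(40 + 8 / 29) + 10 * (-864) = -249392 / 29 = -8599.72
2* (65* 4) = 520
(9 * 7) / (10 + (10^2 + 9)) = 9 / 17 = 0.53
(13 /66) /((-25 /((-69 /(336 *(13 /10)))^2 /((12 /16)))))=-529 /2018016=-0.00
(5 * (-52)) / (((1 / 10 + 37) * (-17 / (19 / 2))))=24700 / 6307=3.92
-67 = -67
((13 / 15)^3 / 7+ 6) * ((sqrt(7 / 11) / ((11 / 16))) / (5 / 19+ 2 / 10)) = 10939972 * sqrt(77) / 6288975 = 15.26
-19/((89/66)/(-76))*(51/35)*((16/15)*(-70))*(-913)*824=39003898509312/445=87649210133.29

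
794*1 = 794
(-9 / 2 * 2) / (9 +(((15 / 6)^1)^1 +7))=-18 / 37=-0.49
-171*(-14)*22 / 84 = 627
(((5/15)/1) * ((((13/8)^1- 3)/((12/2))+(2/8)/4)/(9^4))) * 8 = -4/59049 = -0.00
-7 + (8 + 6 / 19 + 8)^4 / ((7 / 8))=73875294271 / 912247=80981.68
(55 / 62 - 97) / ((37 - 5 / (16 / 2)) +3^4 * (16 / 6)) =-23836 / 62589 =-0.38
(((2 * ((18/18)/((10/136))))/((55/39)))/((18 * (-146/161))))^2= 1.40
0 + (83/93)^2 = 6889/8649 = 0.80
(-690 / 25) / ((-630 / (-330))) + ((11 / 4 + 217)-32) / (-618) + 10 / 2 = -844517 / 86520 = -9.76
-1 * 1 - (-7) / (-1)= -8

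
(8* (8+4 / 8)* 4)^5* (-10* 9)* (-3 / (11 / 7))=2813884870164480 / 11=255807715469498.18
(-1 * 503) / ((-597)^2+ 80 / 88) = -5533 / 3920509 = -0.00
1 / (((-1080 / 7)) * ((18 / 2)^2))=-7 / 87480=-0.00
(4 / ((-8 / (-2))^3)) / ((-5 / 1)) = -1 / 80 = -0.01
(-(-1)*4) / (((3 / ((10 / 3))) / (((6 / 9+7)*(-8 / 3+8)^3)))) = 5169.16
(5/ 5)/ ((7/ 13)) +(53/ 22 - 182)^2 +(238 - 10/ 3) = 32489.42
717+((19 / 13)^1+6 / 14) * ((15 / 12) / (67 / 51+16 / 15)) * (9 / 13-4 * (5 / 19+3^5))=-248.11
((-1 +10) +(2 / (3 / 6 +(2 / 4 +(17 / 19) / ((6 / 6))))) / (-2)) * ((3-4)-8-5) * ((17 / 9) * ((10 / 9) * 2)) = -497.87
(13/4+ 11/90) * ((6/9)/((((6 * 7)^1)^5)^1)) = 607/35286632640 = 0.00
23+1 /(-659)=15156 /659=23.00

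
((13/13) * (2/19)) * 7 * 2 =28/19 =1.47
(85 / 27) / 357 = 5 / 567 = 0.01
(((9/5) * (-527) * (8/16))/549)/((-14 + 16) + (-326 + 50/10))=0.00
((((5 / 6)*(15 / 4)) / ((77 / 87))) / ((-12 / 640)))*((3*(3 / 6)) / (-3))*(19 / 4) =68875 / 154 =447.24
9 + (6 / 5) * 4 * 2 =93 / 5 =18.60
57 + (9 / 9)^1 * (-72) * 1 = -15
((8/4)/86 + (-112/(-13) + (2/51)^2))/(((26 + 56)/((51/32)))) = 12562465/74807616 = 0.17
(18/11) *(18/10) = 162/55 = 2.95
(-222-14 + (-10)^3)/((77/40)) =-49440/77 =-642.08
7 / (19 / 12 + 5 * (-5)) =-84 / 281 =-0.30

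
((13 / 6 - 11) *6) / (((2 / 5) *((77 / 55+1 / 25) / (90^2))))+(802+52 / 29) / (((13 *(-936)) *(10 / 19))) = -745312.63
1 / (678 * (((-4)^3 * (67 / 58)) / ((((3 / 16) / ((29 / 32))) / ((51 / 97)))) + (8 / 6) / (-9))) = -873 / 111290536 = -0.00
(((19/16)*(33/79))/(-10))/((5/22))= -6897/31600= -0.22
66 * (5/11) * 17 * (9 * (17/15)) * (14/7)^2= 20808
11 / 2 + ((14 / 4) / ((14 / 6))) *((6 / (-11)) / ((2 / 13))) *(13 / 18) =73 / 44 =1.66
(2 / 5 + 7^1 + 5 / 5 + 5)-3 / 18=397 / 30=13.23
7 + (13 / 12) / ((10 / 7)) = 7.76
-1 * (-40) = 40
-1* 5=-5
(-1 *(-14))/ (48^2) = 7/ 1152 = 0.01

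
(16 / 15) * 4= 64 / 15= 4.27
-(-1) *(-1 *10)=-10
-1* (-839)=839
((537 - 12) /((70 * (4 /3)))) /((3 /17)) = 255 /8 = 31.88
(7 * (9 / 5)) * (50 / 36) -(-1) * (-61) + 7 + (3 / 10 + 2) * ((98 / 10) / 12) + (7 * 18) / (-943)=-19664539 / 565800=-34.76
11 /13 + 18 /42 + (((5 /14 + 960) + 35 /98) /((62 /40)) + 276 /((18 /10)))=6553948 /8463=774.42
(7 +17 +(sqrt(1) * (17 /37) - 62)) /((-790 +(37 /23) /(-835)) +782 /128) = 1707247680 /35649426481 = 0.05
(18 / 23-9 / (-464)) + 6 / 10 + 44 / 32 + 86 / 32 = 145793 / 26680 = 5.46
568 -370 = 198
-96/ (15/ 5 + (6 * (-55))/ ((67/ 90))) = 2144/ 9833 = 0.22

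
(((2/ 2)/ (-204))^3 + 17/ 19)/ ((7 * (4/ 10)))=721621345/ 2258250624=0.32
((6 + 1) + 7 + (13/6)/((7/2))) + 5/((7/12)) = 487/21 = 23.19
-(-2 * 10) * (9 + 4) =260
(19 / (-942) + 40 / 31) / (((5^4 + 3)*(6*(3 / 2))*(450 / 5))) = 37091 / 14854473360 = 0.00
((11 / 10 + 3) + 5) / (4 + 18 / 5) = 91 / 76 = 1.20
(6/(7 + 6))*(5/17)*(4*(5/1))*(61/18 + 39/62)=224200/20553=10.91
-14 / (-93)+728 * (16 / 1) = 1083278 / 93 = 11648.15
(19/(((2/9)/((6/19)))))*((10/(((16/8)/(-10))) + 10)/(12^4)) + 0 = -5/96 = -0.05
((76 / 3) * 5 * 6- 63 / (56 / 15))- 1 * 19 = 5793 / 8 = 724.12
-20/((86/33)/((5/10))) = -165/43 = -3.84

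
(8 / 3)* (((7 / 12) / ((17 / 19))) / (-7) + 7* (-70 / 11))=-200338 / 1683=-119.04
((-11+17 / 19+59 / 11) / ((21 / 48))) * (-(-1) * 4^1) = -63424 / 1463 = -43.35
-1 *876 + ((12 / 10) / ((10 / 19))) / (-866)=-18965457 / 21650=-876.00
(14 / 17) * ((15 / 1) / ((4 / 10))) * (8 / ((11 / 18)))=75600 / 187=404.28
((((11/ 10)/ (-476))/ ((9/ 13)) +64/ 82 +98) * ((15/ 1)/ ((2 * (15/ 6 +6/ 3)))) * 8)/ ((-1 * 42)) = -173496137/ 5532786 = -31.36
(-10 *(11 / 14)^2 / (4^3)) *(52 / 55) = -0.09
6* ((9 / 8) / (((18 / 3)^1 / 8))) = 9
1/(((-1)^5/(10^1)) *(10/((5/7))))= -5/7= -0.71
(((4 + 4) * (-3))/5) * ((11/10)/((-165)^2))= -4/20625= -0.00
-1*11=-11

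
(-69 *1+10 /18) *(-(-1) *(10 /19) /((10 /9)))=-616 /19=-32.42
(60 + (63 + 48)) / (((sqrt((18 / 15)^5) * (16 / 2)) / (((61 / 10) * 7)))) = 40565 * sqrt(30) / 384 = 578.60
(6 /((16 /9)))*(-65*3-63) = -3483 /4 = -870.75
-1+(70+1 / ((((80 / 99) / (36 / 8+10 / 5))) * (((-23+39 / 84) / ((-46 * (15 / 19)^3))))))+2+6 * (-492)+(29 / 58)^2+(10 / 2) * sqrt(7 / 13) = -24866006721 / 8656058+5 * sqrt(91) / 13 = -2869.00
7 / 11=0.64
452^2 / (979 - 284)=204304 / 695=293.96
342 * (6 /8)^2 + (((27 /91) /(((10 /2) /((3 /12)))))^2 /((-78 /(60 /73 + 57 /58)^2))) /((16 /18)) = 2376054663500306853 /12351162007475200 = 192.37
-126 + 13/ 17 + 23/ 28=-59221/ 476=-124.41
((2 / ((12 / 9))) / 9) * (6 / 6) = 1 / 6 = 0.17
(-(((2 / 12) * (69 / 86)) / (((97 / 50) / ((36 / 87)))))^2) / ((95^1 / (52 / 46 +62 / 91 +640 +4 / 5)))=-139206092400 / 25297136768449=-0.01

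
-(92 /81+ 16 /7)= -1940 /567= -3.42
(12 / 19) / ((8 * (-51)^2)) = 1 / 32946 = 0.00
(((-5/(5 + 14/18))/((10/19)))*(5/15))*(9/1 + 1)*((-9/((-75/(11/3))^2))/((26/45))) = 0.20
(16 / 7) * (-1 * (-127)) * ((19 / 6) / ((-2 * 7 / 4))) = -38608 / 147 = -262.64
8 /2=4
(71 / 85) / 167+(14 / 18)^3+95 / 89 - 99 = -89756581664 / 920985795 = -97.46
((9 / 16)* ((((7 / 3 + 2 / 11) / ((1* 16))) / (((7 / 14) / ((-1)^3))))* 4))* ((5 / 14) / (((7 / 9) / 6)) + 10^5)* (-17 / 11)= 20742271455 / 189728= 109326.36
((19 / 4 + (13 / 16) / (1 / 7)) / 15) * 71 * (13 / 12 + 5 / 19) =3640099 / 54720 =66.52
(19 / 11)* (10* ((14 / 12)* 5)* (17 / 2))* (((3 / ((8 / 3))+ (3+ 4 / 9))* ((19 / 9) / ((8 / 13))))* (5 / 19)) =1208787125 / 342144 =3532.98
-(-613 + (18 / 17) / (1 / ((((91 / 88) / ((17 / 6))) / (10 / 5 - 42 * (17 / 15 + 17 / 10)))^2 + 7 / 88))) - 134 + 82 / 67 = 152990509799 / 318637528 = 480.14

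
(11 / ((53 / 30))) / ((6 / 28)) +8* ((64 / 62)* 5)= 115580 / 1643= 70.35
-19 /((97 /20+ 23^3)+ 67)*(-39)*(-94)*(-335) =1889400 /991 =1906.56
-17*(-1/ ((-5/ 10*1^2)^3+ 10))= 136/ 79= 1.72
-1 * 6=-6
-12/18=-2/3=-0.67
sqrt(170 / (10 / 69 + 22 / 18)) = 3 * sqrt(1106530) / 283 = 11.15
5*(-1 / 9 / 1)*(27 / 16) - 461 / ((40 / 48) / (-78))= 3451893 / 80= 43148.66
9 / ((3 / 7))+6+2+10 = 39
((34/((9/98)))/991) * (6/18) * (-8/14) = -1904/26757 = -0.07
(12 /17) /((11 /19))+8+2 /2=10.22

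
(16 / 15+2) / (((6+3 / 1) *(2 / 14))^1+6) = 322 / 765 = 0.42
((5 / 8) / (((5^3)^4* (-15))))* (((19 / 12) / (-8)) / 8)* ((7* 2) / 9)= 133 / 20250000000000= 0.00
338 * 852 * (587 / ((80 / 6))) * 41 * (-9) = -23391174573 / 5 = -4678234914.60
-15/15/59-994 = -58647/59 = -994.02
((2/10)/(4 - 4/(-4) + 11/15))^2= 9/7396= 0.00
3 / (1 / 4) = 12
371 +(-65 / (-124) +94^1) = 57725 / 124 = 465.52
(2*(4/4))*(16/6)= 16/3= 5.33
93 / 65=1.43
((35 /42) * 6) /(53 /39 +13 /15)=975 /434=2.25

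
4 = 4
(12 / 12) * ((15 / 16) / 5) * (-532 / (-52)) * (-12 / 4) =-5.75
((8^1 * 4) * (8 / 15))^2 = 291.27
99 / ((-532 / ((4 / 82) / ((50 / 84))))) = -297 / 19475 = -0.02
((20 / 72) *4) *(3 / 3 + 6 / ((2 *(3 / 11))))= 40 / 3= 13.33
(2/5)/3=2/15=0.13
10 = 10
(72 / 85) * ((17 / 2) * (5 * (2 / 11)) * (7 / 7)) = 72 / 11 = 6.55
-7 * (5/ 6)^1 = -35/ 6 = -5.83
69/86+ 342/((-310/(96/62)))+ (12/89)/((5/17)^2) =120033693/183887350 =0.65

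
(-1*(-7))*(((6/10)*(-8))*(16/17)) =-2688/85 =-31.62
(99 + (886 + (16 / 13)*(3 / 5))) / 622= 1.58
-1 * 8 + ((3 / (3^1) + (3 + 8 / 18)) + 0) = -32 / 9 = -3.56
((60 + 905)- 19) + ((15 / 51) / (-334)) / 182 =946.00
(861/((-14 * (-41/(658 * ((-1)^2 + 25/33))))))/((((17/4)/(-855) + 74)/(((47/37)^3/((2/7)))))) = 23714371317420/141002401529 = 168.18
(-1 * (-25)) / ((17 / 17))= 25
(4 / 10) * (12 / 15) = 0.32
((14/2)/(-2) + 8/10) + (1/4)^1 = -2.45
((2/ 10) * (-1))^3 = -1/ 125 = -0.01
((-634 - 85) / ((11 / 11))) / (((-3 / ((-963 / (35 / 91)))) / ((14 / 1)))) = -42005418 / 5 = -8401083.60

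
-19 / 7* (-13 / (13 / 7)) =19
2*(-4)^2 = 32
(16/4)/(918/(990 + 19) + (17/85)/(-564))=11381520/2587751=4.40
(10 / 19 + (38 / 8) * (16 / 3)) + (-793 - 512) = -1279.14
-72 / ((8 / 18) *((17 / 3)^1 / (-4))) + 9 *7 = 3015 / 17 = 177.35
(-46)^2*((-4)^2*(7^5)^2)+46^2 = 9563482032260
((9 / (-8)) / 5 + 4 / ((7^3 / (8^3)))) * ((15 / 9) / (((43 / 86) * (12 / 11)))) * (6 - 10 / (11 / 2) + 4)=394165 / 2744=143.65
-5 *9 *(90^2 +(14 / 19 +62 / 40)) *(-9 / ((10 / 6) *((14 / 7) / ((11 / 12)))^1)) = 2743272279 / 3040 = 902392.20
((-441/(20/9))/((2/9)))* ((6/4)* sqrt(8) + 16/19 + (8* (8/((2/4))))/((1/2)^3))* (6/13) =-521669484/1235- 321489* sqrt(2)/260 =-424153.11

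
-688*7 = -4816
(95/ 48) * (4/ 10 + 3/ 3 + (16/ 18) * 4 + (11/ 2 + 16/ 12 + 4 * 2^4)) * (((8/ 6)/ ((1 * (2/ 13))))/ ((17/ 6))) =1684787/ 3672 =458.82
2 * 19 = 38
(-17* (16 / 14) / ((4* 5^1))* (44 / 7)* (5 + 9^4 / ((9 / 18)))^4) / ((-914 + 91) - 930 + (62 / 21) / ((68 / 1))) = 4530996286721797331472 / 43806385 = 103432325829255.19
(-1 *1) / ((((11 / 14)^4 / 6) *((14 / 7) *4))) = -28812 / 14641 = -1.97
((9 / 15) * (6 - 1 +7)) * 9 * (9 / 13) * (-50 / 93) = -24.12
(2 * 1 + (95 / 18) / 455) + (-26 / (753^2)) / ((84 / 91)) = 311374753 / 154793457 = 2.01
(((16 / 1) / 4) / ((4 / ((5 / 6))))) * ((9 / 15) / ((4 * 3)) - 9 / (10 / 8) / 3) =-47 / 24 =-1.96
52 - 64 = -12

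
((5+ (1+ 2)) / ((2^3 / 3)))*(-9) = -27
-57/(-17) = 3.35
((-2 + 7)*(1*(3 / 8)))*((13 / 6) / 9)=65 / 144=0.45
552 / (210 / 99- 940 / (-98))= 223146 / 4735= 47.13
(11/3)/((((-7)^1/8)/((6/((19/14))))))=-352/19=-18.53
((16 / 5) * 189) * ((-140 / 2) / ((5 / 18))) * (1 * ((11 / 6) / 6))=-46569.60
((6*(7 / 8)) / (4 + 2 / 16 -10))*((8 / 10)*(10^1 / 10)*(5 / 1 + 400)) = -13608 / 47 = -289.53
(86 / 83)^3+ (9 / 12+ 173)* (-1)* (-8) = 1391.11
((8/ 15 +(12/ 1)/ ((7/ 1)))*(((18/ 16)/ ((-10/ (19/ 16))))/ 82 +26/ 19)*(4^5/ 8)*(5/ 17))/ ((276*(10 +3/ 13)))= 2090620337/ 51043024620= 0.04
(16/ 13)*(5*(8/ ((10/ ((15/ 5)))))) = 192/ 13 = 14.77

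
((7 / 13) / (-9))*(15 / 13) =-35 / 507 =-0.07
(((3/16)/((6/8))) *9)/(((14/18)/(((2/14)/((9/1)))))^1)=9/196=0.05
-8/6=-4/3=-1.33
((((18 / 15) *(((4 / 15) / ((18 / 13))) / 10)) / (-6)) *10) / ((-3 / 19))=494 / 2025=0.24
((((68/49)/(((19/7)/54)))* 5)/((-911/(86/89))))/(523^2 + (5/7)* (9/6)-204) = -631584/1178965441813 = -0.00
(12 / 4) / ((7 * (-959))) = -3 / 6713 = -0.00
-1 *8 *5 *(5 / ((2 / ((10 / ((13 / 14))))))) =-14000 / 13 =-1076.92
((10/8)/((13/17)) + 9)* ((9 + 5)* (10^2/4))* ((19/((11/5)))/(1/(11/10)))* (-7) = -12871075/52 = -247520.67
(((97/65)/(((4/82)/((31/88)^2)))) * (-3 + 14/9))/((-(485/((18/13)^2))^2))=28723329/335220457000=0.00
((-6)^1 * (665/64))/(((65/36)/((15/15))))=-3591/104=-34.53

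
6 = 6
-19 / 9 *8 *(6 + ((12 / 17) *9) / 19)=-106.98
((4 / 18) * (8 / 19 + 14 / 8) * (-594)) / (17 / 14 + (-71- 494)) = 8470 / 16663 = 0.51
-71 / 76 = -0.93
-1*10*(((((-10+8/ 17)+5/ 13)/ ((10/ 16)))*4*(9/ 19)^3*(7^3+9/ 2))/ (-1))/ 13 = -32766392160/ 19705907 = -1662.77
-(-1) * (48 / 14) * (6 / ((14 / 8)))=576 / 49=11.76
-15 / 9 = -5 / 3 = -1.67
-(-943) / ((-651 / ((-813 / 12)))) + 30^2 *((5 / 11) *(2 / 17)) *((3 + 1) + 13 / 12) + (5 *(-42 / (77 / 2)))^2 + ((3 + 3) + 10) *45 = 5852128481 / 5356428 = 1092.54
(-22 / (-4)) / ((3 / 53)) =583 / 6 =97.17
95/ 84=1.13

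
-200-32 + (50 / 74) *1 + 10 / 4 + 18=-15601 / 74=-210.82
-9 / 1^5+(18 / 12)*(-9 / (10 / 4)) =-72 / 5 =-14.40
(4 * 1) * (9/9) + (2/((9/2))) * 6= 20/3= 6.67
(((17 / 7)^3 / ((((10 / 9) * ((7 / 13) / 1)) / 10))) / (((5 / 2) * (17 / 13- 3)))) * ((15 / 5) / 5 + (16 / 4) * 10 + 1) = -1554315984 / 660275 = -2354.04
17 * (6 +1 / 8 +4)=1377 / 8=172.12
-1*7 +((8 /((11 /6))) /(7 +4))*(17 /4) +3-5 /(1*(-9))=-1915 /1089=-1.76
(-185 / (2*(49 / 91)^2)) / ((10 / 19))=-118807 / 196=-606.16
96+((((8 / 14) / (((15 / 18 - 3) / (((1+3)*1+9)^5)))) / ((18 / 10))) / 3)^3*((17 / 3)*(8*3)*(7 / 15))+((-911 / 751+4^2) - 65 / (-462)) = -670087819334636584929869 / 1770547086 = -378463710247035.24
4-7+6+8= 11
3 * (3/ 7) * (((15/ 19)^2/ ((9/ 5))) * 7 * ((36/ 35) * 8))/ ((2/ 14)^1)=64800/ 361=179.50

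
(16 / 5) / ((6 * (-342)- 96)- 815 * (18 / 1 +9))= -0.00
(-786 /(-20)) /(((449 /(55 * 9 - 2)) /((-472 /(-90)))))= 7620794 /33675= 226.30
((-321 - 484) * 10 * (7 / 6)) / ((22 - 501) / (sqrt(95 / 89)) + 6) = 5353250 / 20416829 + 13495825 * sqrt(8455) / 61250487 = 20.52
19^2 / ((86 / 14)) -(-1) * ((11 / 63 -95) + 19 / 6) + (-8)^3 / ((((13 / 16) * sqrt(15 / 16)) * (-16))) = -178205 / 5418 + 2048 * sqrt(15) / 195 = 7.78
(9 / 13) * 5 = 45 / 13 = 3.46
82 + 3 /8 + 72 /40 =3367 /40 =84.18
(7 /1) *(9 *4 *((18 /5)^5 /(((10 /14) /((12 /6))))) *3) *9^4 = 131214670578432 /15625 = 8397738917.02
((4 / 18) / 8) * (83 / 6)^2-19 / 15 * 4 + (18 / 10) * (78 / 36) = 5377 / 1296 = 4.15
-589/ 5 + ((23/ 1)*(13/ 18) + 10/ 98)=-101.09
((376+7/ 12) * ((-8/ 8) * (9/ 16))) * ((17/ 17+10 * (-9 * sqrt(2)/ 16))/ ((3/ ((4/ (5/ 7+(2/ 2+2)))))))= -31633/ 416+1423485 * sqrt(2)/ 3328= 528.86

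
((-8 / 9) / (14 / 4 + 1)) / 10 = -8 / 405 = -0.02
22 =22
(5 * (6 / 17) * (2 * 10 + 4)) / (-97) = -720 / 1649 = -0.44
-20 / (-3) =20 / 3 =6.67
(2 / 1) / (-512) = -1 / 256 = -0.00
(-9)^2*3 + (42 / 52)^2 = 164709 / 676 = 243.65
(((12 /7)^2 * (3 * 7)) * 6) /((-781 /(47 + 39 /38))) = -2365200 /103873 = -22.77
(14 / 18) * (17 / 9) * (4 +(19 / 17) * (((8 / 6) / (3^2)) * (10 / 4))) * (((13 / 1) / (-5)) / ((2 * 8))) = -92183 / 87480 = -1.05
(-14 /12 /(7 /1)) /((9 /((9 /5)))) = -1 /30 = -0.03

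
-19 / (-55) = 19 / 55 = 0.35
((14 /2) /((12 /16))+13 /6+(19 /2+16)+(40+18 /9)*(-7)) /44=-257 /44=-5.84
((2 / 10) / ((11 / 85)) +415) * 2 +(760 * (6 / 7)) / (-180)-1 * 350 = 110758 / 231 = 479.47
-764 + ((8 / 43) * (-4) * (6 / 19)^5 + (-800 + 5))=-165990497495 / 106472257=-1559.00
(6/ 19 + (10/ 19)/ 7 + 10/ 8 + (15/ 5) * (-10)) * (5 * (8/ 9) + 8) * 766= -15408856/ 57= -270330.81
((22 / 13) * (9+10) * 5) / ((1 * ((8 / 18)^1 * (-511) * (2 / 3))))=-28215 / 26572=-1.06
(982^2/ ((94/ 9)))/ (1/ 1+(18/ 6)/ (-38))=164899404/ 1645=100242.80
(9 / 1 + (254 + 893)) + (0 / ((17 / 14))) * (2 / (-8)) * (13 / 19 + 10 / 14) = 1156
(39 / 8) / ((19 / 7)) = 273 / 152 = 1.80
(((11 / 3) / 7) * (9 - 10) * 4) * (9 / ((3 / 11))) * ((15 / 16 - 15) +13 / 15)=383207 / 420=912.40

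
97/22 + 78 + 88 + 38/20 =9477/55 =172.31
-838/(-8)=419/4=104.75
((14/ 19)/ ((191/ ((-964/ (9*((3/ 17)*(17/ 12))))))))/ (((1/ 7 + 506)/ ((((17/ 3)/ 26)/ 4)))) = -803012/ 4512998997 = -0.00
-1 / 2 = -0.50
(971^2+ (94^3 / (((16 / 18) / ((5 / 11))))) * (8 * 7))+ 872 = 272014803 / 11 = 24728618.45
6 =6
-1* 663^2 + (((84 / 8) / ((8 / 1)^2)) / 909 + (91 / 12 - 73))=-439634.42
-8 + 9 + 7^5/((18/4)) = 33623/9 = 3735.89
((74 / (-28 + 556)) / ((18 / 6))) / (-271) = -37 / 214632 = -0.00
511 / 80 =6.39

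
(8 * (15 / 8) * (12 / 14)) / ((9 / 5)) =50 / 7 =7.14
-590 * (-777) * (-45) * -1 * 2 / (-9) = -4584300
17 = 17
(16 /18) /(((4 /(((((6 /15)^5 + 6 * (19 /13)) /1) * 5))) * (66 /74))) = 26393284 /2413125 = 10.94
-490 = -490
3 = 3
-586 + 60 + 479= -47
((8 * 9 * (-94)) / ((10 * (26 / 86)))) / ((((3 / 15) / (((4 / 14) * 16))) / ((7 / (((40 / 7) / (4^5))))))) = -4172120064 / 65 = -64186462.52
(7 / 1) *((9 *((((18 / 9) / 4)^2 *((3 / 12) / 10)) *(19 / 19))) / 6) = 21 / 320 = 0.07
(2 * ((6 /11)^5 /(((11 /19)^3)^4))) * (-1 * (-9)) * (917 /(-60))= -23673368483060722645968 /2527235142496468855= -9367.30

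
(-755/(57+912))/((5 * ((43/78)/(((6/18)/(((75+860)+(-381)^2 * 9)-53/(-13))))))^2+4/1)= -86254220/12938872742036667660369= -0.00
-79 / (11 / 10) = -790 / 11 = -71.82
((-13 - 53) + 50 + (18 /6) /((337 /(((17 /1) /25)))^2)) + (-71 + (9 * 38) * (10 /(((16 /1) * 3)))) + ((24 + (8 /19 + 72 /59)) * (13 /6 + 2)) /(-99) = -1590833009398859 /94528305382500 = -16.83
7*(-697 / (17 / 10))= -2870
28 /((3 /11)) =308 /3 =102.67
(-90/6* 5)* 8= -600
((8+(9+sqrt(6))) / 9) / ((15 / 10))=2 * sqrt(6) / 27+34 / 27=1.44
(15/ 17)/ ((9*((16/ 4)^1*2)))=5/ 408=0.01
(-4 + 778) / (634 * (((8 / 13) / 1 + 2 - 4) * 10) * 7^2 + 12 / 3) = -5031 / 2795914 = -0.00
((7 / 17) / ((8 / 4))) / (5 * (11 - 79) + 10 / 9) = -63 / 103700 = -0.00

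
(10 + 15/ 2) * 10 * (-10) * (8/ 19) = -14000/ 19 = -736.84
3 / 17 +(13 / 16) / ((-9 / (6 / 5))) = 139 / 2040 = 0.07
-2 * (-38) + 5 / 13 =993 / 13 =76.38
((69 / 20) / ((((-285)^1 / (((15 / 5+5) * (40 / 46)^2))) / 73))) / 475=-2336 / 207575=-0.01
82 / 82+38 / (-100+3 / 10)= 617 / 997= 0.62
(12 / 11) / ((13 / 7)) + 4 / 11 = 136 / 143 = 0.95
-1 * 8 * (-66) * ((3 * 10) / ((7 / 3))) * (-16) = -760320 / 7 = -108617.14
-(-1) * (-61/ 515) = -61/ 515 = -0.12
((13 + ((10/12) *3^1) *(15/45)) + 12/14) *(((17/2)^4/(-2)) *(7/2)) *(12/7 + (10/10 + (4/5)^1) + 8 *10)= -150629371811/13440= -11207542.55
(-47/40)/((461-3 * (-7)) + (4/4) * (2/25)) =-235/96416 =-0.00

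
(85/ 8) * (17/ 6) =1445/ 48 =30.10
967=967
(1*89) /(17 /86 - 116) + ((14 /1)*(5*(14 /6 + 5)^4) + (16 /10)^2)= 4082708260106 /20166975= 202445.25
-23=-23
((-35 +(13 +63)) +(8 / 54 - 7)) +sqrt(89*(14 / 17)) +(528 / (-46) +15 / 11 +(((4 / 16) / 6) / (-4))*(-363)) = sqrt(21182) / 17 +6080087 / 218592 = 36.38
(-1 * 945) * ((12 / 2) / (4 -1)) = -1890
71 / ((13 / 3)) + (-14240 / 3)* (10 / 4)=-462161 / 39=-11850.28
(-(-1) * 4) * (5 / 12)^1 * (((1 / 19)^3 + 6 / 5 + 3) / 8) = 36011 / 41154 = 0.88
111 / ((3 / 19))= 703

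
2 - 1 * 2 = 0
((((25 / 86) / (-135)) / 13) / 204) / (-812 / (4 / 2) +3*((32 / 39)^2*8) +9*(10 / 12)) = 13 / 6121548972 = 0.00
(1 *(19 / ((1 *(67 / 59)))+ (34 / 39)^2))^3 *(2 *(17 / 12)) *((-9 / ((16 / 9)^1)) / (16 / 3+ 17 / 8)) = -96279188346748211669 / 9354919478140548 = -10291.82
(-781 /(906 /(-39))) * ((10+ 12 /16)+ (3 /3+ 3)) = 599027 /1208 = 495.88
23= 23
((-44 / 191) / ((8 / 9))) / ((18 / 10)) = -55 / 382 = -0.14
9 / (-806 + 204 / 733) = -6597 / 590594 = -0.01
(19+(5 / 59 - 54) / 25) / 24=6211 / 8850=0.70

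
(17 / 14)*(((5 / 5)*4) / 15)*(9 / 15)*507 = 17238 / 175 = 98.50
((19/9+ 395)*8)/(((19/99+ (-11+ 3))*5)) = -314512/3865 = -81.37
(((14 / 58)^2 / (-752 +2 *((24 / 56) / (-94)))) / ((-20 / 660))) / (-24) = -177331 / 1664581208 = -0.00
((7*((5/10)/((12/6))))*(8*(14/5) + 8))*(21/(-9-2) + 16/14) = -2242/55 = -40.76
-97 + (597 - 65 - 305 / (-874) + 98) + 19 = 482753 / 874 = 552.35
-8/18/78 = -2/351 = -0.01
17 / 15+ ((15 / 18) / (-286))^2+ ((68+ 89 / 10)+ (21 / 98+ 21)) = 10228754267 / 103062960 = 99.25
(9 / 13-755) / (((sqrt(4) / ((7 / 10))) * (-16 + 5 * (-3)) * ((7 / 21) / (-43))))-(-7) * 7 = -4229939 / 4030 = -1049.61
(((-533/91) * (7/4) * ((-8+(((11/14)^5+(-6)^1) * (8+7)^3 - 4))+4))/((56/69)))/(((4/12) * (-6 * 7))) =-29284935160143/1686616064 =-17363.13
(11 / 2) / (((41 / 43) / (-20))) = -4730 / 41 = -115.37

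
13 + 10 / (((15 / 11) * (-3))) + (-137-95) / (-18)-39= -140 / 9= -15.56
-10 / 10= -1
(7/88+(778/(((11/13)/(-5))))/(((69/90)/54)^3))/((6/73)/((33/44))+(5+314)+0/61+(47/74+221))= -4645715050673638531/1563806648844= -2970773.31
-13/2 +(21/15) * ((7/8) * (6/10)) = -1153/200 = -5.76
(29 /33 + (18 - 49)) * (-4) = 3976 /33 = 120.48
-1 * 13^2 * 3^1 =-507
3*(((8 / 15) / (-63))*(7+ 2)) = -8 / 35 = -0.23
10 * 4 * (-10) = -400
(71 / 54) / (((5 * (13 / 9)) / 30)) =71 / 13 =5.46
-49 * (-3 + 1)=98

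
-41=-41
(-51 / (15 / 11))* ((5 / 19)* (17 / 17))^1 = -187 / 19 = -9.84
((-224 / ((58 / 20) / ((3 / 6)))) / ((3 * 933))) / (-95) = 224 / 1542249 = 0.00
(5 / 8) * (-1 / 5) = -1 / 8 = -0.12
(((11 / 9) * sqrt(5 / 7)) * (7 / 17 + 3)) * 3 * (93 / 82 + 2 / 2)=7975 * sqrt(35) / 2091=22.56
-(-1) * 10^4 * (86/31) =860000/31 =27741.94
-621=-621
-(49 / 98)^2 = -1 / 4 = -0.25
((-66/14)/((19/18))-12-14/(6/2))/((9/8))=-67456/3591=-18.78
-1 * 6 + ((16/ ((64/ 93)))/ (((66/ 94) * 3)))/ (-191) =-152729/ 25212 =-6.06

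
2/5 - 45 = -223/5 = -44.60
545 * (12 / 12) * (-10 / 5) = -1090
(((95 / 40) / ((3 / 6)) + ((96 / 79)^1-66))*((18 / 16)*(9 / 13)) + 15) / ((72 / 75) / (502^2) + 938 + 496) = -547946472425 / 24742055190528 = -0.02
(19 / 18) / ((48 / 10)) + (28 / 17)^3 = 9949999 / 2122416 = 4.69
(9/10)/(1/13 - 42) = -117/5450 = -0.02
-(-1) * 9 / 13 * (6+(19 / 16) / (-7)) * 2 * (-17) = -137.24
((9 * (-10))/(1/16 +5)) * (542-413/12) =-243640/27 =-9023.70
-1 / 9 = -0.11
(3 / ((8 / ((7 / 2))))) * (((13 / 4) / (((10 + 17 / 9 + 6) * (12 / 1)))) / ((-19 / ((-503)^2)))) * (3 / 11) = -88806159 / 1230592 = -72.17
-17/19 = -0.89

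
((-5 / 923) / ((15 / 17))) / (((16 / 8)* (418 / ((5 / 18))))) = -85 / 41667912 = -0.00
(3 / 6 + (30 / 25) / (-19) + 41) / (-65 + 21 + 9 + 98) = 7873 / 11970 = 0.66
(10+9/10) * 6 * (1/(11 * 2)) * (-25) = -1635/22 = -74.32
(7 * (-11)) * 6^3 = -16632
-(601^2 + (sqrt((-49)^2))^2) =-363602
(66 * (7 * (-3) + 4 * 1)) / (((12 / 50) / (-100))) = 467500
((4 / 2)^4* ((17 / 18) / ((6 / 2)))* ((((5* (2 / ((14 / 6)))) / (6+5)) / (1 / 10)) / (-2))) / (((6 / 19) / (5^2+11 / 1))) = -258400 / 231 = -1118.61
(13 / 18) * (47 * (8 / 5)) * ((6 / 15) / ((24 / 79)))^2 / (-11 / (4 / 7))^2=15253004 / 60031125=0.25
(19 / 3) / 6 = 19 / 18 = 1.06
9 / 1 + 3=12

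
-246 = -246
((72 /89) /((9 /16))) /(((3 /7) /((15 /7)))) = 640 /89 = 7.19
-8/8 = -1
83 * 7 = 581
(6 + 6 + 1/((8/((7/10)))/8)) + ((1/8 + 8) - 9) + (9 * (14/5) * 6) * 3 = 18617/40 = 465.42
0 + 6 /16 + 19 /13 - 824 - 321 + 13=-117537 /104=-1130.16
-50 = -50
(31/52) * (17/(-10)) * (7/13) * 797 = -2940133/6760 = -434.93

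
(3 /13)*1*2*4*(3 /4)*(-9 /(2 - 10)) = 81 /52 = 1.56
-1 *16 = -16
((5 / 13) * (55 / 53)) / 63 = 275 / 43407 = 0.01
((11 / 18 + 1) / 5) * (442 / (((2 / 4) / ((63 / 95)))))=89726 / 475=188.90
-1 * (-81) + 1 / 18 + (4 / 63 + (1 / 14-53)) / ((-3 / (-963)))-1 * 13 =-1064803 / 63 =-16901.63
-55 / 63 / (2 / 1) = -55 / 126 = -0.44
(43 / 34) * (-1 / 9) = -43 / 306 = -0.14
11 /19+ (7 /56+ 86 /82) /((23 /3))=104929 /143336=0.73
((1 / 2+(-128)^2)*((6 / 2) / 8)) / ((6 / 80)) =163845 / 2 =81922.50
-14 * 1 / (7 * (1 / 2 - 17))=4 / 33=0.12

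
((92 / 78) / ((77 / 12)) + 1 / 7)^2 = 106929 / 1002001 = 0.11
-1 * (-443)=443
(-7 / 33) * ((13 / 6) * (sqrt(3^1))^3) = -91 * sqrt(3) / 66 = -2.39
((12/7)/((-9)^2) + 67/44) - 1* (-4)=5.54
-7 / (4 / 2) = -3.50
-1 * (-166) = 166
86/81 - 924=-74758/81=-922.94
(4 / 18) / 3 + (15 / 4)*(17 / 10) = 6.45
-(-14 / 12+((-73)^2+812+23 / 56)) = -1031561 / 168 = -6140.24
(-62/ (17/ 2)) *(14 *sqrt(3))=-1736 *sqrt(3)/ 17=-176.87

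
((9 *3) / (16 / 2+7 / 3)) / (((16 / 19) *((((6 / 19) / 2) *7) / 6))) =29241 / 1736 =16.84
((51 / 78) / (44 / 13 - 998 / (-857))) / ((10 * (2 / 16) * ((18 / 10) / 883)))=12864427 / 228069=56.41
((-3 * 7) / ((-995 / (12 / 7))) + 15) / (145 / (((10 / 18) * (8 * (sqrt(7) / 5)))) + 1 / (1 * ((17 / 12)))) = -151923968 / 54405462715 + 1003105128 * sqrt(7) / 10881092543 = 0.24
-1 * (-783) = 783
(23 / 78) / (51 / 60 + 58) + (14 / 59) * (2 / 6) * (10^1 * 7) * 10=49987790 / 902759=55.37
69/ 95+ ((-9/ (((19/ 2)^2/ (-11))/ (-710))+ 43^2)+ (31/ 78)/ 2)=301597091/ 281580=1071.09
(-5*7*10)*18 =-6300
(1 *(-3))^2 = 9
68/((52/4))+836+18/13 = 10954/13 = 842.62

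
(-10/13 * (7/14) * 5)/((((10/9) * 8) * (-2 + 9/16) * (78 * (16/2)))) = 15/62192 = 0.00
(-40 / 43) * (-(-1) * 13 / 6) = -260 / 129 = -2.02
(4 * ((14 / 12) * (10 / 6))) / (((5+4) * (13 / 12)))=0.80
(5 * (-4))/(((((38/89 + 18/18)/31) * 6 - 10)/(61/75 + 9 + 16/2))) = 3686024/100605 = 36.64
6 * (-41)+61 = -185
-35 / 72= -0.49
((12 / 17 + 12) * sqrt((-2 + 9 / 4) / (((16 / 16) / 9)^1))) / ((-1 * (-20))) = 81 / 85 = 0.95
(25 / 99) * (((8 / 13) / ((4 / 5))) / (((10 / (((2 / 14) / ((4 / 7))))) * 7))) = 0.00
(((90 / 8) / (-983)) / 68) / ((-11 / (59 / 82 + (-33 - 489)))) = -1923525 / 241173152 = -0.01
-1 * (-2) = 2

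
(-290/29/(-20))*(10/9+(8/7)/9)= 13/21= 0.62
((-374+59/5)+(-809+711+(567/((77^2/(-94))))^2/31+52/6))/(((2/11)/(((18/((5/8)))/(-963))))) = 1198078007416/16224856725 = 73.84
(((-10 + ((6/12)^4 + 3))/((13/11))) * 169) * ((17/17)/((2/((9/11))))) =-12987/32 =-405.84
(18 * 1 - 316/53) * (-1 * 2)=-24.08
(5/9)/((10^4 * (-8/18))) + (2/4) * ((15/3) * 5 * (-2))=-25.00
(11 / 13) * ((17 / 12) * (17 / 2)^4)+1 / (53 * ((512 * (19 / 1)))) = 125822047951 / 20107776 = 6257.38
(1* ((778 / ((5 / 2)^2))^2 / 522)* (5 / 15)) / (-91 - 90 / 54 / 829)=-2007121744 / 18459388125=-0.11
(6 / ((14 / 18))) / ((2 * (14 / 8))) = 108 / 49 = 2.20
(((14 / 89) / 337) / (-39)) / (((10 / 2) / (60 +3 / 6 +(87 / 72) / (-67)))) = -136157 / 940460508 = -0.00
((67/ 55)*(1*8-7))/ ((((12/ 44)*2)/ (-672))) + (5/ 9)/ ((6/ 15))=-134947/ 90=-1499.41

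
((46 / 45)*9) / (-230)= -1 / 25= -0.04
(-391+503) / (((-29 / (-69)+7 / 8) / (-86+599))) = 31715712 / 715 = 44357.64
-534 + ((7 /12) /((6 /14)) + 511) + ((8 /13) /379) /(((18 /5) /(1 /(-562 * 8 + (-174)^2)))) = -549705937 /25403612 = -21.64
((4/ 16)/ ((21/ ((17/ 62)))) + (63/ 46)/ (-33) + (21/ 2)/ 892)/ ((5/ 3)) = -0.02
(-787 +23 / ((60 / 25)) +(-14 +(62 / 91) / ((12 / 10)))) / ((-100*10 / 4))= 287869 / 91000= 3.16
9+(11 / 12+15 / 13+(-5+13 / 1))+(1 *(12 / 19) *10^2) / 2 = 150125 / 2964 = 50.65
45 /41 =1.10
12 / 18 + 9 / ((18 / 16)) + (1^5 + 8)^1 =53 / 3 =17.67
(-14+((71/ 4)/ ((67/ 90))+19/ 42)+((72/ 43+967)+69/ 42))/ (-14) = -118656127/ 1694028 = -70.04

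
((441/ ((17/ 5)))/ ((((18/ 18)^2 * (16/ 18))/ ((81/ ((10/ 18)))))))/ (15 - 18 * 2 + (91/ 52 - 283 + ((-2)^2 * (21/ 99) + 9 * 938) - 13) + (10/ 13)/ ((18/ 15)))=413756343/ 158078002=2.62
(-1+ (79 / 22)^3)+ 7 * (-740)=-54674249 / 10648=-5134.70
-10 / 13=-0.77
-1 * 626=-626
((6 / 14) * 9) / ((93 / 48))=432 / 217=1.99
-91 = -91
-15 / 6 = -2.50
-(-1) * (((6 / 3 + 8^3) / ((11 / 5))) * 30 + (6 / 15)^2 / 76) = 36622511 / 5225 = 7009.09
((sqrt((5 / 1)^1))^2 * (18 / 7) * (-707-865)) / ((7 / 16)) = -2263680 / 49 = -46197.55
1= 1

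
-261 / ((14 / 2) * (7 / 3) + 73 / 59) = -14.85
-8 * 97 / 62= -388 / 31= -12.52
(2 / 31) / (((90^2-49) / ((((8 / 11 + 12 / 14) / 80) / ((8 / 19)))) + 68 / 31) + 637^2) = 2318 / 20728629053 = 0.00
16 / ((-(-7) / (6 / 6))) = 2.29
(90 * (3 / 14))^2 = 18225 / 49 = 371.94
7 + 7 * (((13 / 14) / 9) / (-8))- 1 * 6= 131 / 144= 0.91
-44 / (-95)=44 / 95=0.46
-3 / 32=-0.09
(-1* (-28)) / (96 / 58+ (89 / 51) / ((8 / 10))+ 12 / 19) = 3147312 / 502235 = 6.27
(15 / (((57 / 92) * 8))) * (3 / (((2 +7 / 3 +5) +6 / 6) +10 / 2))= 45 / 76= 0.59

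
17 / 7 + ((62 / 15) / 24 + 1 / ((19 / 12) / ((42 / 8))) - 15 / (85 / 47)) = -967609 / 406980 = -2.38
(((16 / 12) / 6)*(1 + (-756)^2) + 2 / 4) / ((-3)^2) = 2286157 / 162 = 14112.08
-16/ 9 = -1.78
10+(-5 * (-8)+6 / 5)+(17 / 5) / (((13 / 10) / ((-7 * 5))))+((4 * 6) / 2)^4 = 1345218 / 65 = 20695.66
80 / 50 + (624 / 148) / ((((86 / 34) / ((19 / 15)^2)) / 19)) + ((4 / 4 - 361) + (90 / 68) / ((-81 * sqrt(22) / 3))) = -36702724 / 119325 - 5 * sqrt(22) / 2244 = -307.60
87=87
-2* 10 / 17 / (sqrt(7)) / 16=-5* sqrt(7) / 476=-0.03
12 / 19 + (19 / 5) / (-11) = 299 / 1045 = 0.29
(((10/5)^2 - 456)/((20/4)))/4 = -113/5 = -22.60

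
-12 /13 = -0.92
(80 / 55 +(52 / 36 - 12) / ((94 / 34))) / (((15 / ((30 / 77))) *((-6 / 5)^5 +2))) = 4909375 / 39052629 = 0.13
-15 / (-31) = 15 / 31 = 0.48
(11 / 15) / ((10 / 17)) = 187 / 150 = 1.25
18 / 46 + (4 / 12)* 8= 211 / 69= 3.06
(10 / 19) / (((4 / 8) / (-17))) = -340 / 19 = -17.89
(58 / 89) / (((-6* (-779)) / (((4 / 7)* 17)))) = 1972 / 1455951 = 0.00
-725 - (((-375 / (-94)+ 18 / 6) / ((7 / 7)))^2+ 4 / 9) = -61575085 / 79524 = -774.30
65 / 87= 0.75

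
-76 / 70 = -38 / 35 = -1.09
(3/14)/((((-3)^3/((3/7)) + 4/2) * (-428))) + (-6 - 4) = -3655117/365512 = -10.00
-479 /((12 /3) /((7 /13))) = -3353 /52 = -64.48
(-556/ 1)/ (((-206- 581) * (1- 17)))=-139/ 3148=-0.04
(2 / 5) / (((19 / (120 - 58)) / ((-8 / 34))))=-496 / 1615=-0.31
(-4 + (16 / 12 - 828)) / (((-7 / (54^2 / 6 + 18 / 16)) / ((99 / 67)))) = 11445489 / 134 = 85414.10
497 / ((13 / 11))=5467 / 13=420.54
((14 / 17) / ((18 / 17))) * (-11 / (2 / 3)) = -77 / 6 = -12.83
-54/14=-27/7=-3.86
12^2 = 144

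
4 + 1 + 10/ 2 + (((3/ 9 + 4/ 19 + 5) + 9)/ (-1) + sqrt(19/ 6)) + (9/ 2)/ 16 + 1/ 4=-7319/ 1824 + sqrt(114)/ 6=-2.23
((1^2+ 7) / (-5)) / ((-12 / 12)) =8 / 5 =1.60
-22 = -22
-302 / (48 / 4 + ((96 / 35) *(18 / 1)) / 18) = -20.48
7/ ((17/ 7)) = 49/ 17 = 2.88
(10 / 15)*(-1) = -2 / 3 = -0.67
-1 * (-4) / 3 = 4 / 3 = 1.33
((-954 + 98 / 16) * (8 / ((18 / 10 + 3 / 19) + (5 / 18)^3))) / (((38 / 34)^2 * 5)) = -12780752184 / 20835913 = -613.40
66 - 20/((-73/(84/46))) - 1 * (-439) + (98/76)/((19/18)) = 307133774/606119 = 506.72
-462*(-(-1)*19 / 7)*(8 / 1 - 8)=0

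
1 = 1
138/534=23/89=0.26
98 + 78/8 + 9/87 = 12511/116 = 107.85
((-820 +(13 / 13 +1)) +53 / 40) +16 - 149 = -37987 / 40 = -949.68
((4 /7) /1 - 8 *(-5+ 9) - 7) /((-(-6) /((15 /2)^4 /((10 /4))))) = -907875 /112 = -8106.03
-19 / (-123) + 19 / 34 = 2983 / 4182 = 0.71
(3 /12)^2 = 1 /16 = 0.06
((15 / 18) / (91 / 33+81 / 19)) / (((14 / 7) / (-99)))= -103455 / 17608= -5.88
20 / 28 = 5 / 7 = 0.71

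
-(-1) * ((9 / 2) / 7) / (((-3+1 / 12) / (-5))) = 1.10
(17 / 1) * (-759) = -12903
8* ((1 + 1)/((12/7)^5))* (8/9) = 16807/17496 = 0.96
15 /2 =7.50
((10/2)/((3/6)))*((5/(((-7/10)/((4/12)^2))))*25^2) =-312500/63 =-4960.32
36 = 36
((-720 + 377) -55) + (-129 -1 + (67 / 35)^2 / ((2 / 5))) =-254231 / 490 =-518.84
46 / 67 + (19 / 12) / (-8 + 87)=44881 / 63516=0.71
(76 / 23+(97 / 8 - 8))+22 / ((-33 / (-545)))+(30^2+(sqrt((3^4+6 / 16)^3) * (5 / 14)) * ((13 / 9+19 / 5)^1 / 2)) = 1958.22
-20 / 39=-0.51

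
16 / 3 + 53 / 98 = 1727 / 294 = 5.87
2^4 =16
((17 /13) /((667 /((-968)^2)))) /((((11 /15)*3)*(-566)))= -3620320 /2453893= -1.48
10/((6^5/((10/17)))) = 25/33048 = 0.00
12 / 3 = 4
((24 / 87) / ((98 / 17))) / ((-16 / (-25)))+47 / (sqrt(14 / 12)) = 43.59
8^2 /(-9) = -64 /9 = -7.11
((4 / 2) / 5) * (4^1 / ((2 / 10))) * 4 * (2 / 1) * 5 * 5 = 1600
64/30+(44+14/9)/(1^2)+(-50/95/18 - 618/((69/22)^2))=-2286473/150765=-15.17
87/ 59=1.47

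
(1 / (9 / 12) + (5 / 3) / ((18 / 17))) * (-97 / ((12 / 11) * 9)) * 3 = -167519 / 1944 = -86.17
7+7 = 14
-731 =-731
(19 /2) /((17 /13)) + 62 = 2355 /34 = 69.26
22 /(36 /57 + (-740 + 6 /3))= -209 /7005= -0.03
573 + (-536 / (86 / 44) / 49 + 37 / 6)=7251073 / 12642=573.57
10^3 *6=6000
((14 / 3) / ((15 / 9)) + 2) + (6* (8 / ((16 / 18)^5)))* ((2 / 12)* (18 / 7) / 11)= 6441909 / 788480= 8.17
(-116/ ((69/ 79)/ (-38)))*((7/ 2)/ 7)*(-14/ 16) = -304703/ 138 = -2207.99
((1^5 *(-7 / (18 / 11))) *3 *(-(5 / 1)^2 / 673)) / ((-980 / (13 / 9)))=-715 / 1017576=-0.00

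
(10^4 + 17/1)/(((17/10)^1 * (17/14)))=4852.53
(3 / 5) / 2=3 / 10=0.30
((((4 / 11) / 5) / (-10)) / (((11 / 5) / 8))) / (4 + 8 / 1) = -4 / 1815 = -0.00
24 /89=0.27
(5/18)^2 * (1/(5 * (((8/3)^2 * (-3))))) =-5/6912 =-0.00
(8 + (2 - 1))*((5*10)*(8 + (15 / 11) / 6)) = 40725 / 11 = 3702.27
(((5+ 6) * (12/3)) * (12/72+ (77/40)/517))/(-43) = -10571/60630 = -0.17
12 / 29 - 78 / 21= -670 / 203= -3.30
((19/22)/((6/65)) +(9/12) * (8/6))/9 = 1367/1188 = 1.15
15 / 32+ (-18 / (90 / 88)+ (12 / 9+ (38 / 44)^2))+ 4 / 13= -11132579 / 755040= -14.74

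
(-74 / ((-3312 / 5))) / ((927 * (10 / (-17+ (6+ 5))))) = -37 / 511704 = -0.00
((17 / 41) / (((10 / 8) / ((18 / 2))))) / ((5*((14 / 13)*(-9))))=-442 / 7175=-0.06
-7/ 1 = -7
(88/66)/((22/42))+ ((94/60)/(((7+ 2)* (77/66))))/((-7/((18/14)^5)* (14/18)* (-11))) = 809847443/317064055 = 2.55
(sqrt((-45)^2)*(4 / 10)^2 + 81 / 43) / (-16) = -1953 / 3440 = -0.57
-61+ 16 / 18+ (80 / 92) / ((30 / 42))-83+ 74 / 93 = -905426 / 6417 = -141.10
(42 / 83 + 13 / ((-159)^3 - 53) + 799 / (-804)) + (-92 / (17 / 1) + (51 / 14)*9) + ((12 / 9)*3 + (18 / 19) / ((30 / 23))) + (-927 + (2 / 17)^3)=-1464013545215604179 / 1635064389489930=-895.39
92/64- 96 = -1513/16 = -94.56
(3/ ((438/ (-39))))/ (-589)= 39/ 85994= 0.00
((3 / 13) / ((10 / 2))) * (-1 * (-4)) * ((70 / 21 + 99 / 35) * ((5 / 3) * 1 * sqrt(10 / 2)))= 2588 * sqrt(5) / 1365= 4.24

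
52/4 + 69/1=82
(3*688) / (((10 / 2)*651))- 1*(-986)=1070498 / 1085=986.63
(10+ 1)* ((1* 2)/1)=22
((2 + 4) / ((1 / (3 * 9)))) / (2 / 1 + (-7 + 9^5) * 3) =81 / 88564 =0.00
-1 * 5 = -5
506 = 506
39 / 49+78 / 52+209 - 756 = -53381 / 98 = -544.70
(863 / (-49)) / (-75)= 0.23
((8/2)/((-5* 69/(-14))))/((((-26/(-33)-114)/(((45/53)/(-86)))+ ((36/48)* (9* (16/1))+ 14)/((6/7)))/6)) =33264/396521219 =0.00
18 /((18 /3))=3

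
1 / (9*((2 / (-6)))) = -1 / 3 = -0.33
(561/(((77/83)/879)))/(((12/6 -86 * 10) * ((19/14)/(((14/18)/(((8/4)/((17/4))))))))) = -49197337/65208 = -754.47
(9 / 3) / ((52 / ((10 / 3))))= 5 / 26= 0.19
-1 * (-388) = 388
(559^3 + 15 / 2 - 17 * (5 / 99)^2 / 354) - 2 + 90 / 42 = 2121178117655963 / 12143439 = 174676886.64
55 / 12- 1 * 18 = -161 / 12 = -13.42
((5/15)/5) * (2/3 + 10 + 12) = 68/45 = 1.51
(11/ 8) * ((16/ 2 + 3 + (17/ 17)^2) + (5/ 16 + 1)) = 18.30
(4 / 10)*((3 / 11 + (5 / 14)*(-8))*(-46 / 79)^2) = -842168 / 2402785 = -0.35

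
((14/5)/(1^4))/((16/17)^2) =2023/640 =3.16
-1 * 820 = -820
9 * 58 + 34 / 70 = 18287 / 35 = 522.49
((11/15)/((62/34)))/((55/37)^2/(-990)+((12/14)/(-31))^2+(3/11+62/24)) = 51330649524/364361369725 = 0.14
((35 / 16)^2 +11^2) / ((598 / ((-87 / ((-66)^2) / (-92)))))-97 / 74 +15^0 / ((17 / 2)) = -1180555247635 / 989470580736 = -1.19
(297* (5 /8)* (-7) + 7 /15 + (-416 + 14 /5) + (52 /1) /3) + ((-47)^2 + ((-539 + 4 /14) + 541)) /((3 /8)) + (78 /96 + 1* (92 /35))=7065119 /1680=4205.43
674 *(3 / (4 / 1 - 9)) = -2022 / 5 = -404.40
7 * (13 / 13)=7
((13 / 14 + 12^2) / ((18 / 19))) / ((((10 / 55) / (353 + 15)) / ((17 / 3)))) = 331615702 / 189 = 1754580.43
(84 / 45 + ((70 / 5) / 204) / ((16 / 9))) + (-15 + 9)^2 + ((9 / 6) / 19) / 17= 5877553 / 155040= 37.91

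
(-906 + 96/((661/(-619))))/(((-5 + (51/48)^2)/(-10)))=-1685222400/655051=-2572.66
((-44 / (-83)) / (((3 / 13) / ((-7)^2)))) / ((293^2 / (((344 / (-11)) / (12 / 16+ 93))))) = -3506048 / 8016150375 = -0.00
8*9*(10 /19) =720 /19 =37.89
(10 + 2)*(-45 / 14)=-270 / 7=-38.57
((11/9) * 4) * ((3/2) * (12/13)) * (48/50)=2112/325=6.50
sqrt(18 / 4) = 3 * sqrt(2) / 2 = 2.12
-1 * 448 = -448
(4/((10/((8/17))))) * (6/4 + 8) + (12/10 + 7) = 849/85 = 9.99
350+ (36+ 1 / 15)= 5791 / 15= 386.07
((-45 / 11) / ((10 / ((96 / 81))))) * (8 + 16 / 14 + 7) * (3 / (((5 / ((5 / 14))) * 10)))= -0.17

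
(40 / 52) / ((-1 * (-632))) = 5 / 4108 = 0.00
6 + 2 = 8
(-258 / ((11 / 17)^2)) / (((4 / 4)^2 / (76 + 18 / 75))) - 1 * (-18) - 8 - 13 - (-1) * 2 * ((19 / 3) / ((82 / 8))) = -46981.99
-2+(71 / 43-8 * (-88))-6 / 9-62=640.98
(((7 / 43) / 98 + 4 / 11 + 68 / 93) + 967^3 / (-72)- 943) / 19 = -92818141347563 / 140412888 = -661037.19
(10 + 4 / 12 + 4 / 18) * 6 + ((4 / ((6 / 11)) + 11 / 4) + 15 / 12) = 224 / 3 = 74.67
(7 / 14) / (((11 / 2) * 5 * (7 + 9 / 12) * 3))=4 / 5115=0.00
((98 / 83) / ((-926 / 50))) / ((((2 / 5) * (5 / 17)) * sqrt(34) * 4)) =-1225 * sqrt(34) / 307432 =-0.02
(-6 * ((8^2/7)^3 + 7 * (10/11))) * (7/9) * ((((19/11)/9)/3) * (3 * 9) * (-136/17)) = 294636192/5929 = 49694.08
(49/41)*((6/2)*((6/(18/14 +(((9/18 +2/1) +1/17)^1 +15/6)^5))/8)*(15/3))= 4383098559/1080519574196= 0.00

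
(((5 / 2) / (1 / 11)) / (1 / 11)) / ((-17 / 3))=-1815 / 34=-53.38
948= 948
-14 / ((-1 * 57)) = 14 / 57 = 0.25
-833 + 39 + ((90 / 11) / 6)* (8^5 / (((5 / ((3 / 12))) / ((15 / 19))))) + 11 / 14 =2840015 / 2926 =970.61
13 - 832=-819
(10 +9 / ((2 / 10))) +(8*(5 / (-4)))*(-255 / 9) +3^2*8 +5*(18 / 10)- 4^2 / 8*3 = 1240 / 3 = 413.33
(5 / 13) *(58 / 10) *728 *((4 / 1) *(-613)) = -3982048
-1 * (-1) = 1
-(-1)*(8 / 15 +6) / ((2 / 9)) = 147 / 5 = 29.40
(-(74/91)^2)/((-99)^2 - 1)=-1369/20288450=-0.00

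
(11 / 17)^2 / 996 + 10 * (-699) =-2012029439 / 287844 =-6990.00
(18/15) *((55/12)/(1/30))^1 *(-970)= -160050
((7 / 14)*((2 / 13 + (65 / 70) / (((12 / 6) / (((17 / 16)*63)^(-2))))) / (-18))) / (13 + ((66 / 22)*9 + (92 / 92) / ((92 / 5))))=-73919194 / 692357388723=-0.00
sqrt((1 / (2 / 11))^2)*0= 0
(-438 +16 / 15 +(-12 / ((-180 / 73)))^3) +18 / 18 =-1082258 / 3375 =-320.67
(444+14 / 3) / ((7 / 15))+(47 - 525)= 3384 / 7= 483.43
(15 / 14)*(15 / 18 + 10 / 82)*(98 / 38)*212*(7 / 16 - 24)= -164343725 / 12464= -13185.47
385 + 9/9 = 386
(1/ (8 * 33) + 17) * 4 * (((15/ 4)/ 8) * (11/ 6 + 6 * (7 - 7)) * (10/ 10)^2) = 22445/ 384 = 58.45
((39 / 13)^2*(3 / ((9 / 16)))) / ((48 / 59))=59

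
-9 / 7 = -1.29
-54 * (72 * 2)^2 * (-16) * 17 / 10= 152285184 / 5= 30457036.80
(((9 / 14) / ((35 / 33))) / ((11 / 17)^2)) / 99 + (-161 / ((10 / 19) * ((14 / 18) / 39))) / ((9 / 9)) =-454715328 / 29645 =-15338.69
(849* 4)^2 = 11532816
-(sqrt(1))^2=-1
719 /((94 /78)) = 28041 /47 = 596.62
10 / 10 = 1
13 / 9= 1.44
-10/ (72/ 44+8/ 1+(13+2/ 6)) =-165/ 379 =-0.44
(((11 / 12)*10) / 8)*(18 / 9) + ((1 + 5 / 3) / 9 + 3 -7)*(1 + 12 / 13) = -13565 / 2808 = -4.83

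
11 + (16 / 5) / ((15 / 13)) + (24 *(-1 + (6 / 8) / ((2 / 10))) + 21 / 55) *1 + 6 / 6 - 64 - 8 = 7553 / 825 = 9.16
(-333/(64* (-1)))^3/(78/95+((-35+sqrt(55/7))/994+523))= 2833967565547817265/10537943156677148672 - 777600795825* sqrt(385)/10537943156677148672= 0.27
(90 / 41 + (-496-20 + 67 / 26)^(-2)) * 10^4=160376498060000 / 7306027841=21951.26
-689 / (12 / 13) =-8957 / 12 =-746.42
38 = 38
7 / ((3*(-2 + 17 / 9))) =-21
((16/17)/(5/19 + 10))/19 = 16/3315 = 0.00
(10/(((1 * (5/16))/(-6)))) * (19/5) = -3648/5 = -729.60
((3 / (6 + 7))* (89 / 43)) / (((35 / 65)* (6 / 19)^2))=32129 / 3612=8.90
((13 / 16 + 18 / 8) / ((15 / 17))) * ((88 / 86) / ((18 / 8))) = 9163 / 5805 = 1.58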